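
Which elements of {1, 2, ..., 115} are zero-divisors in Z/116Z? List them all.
nonzero zero-divisors of Z/116Z = {2, 4, 6, 8, 10, 12, 14, 16, 18, 20, 22, 24, 26, 28, 29, 30, 32, 34, 36, 38, 40, 42, 44, 46, 48, 50, 52, 54, 56, 58, 60, 62, 64, 66, 68, 70, 72, 74, 76, 78, 80, 82, 84, 86, 87, 88, 90, 92, 94, 96, 98, 100, 102, 104, 106, 108, 110, 112, 114}

An element a ∈ Z/116Z (with a ≠ 0) is a zero-divisor iff gcd(a, 116) > 1 (because a is a unit precisely when gcd(a, n) = 1, and in Z/nZ every nonzero, non-unit element is a zero-divisor). Scan a = 1, ..., 115 and keep those with gcd(a, 116) > 1:
  gcd(2, 116) = 2, gcd(4, 116) = 4, gcd(6, 116) = 2, gcd(8, 116) = 4, gcd(10, 116) = 2, gcd(12, 116) = 4, gcd(14, 116) = 2, gcd(16, 116) = 4, gcd(18, 116) = 2, gcd(20, 116) = 4, gcd(22, 116) = 2, gcd(24, 116) = 4, gcd(26, 116) = 2, gcd(28, 116) = 4, gcd(29, 116) = 29, gcd(30, 116) = 2, gcd(32, 116) = 4, gcd(34, 116) = 2, gcd(36, 116) = 4, gcd(38, 116) = 2, gcd(40, 116) = 4, gcd(42, 116) = 2, gcd(44, 116) = 4, gcd(46, 116) = 2, gcd(48, 116) = 4, gcd(50, 116) = 2, gcd(52, 116) = 4, gcd(54, 116) = 2, gcd(56, 116) = 4, gcd(58, 116) = 58, gcd(60, 116) = 4, gcd(62, 116) = 2, gcd(64, 116) = 4, gcd(66, 116) = 2, gcd(68, 116) = 4, gcd(70, 116) = 2, gcd(72, 116) = 4, gcd(74, 116) = 2, gcd(76, 116) = 4, gcd(78, 116) = 2, gcd(80, 116) = 4, gcd(82, 116) = 2, gcd(84, 116) = 4, gcd(86, 116) = 2, gcd(87, 116) = 29, gcd(88, 116) = 4, gcd(90, 116) = 2, gcd(92, 116) = 4, gcd(94, 116) = 2, gcd(96, 116) = 4, gcd(98, 116) = 2, gcd(100, 116) = 4, gcd(102, 116) = 2, gcd(104, 116) = 4, gcd(106, 116) = 2, gcd(108, 116) = 4, gcd(110, 116) = 2, gcd(112, 116) = 4, gcd(114, 116) = 2.
All other a ∈ {1, ..., 115} have gcd(a, 116) = 1 and are units. So the nonzero zero-divisors are exactly the 59 values of a appearing in this scan.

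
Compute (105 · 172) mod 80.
Reduce the factors first: 105 ≡ 25, 172 ≡ 12 (mod 80), so 105 · 172 ≡ 25 · 12 (mod 80). 25 · 12 = 300. Dividing by 80: 300 = 3·80 + 60. So (105 · 172) mod 80 = 60.

Final answer: 60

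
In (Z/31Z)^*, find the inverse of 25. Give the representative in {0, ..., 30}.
Apply the extended Euclidean algorithm to (31, 25), tracking rows (r, s, t) with s·31 + t·25 = r. Each division r_prev = q·r_cur + r_new produces the new row as (previous row) − q·(current row):
  row A: (31, 1, 0)   [1·31 + 0·25 = 31]
  row B: (25, 0, 1)   [0·31 + 1·25 = 25]
  31 = 1·25 + 6   → row C = row A − 1·row B = (6, 1, −1)   [check: 1·31 − 1·25 = 6]
  25 = 4·6 + 1   → row D = row B − 4·row C = (1, −4, 5)   [check: −4·31 + 5·25 = 1]
  6 = 6·1 + 0   → remainder 0, stop. gcd = 1 (last nonzero row D).
The gcd is 1, so 25 is invertible mod 31. The last nonzero row gives −4·31 + 5·25 = 1, so t = 5. So 25^(−1) ≡ 5 (mod 31). Verify: 25 · 5 = 125 ≡ 1 (mod 31). ✓

Final answer: 25^(−1) ≡ 5 (mod 31)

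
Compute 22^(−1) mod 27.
22^(−1) ≡ 16 (mod 27)

Apply the extended Euclidean algorithm to (27, 22), tracking rows (r, s, t) with s·27 + t·22 = r. Each division r_prev = q·r_cur + r_new produces the new row as (previous row) − q·(current row):
  row A: (27, 1, 0)   [1·27 + 0·22 = 27]
  row B: (22, 0, 1)   [0·27 + 1·22 = 22]
  27 = 1·22 + 5   → row C = row A − 1·row B = (5, 1, −1)   [check: 1·27 − 1·22 = 5]
  22 = 4·5 + 2   → row D = row B − 4·row C = (2, −4, 5)   [check: −4·27 + 5·22 = 2]
  5 = 2·2 + 1   → row E = row C − 2·row D = (1, 9, −11)   [check: 9·27 − 11·22 = 1]
  2 = 2·1 + 0   → remainder 0, stop. gcd = 1 (last nonzero row E).
The gcd is 1, so 22 is invertible mod 27. The last nonzero row gives 9·27 − 11·22 = 1, so t = −11. So 22^(−1) ≡ −11 ≡ 16 (mod 27). Verify: 22 · 16 = 352 ≡ 1 (mod 27). ✓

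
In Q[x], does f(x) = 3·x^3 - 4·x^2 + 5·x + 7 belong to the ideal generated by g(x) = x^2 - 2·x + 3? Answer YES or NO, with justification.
In Q[x] the ideal (g) consists of all multiples of g, so f ∈ (g) iff g | f, i.e. iff the remainder of f on division by g is 0. Divide f by g (g is monic, so eliminate the leading term of the running remainder at each step):
  leading term 3·x^3: subtract (3·x)·g(x) = 3·x^3 - 6·x^2 + 9·x, leaving 2·x^2 - 4·x + 7
  leading term 2·x^2: subtract (2)·g(x) = 2·x^2 - 4·x + 6, leaving 1
The remainder r(x) = 1 ≠ 0 (and deg r < deg g), so g ∤ f, i.e. f ∉ (g).

Final answer: NO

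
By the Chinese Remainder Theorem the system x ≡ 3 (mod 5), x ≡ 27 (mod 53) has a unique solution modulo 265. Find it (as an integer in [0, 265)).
x ≡ 133 (mod 265); the representative in [0, 265) is 133

The moduli 5, 53 are pairwise coprime, so by the CRT there is a unique solution mod 5·53 = 265.
Solve by successive substitution. Start with x ≡ 3 (mod 5).
  Combine with x ≡ 27 (mod 53): write x = 3 + 5·t and require 3 + 5·t ≡ 27 (mod 53), i.e. 5·t ≡ 27 − 3 ≡ 24 (mod 53). Since 5^(−1) ≡ 32 (mod 53), t ≡ 32·24 ≡ 26 (mod 53). So x ≡ 3 + 5·26 = 133 (mod 265).
Unique solution in [0, 265): x = 133.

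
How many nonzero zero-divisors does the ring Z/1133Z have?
Z/1133Z has 112 nonzero zero-divisors

In Z/1133Z each nonzero element is either a unit (gcd with 1133 is 1) or a zero-divisor (gcd > 1). The number of units is φ(1133): factorise 1133 = 11 · 103, so φ(1133) = (11 − 1) · (103 − 1) = 10 · 102 = 1020. The nonzero elements number 1133 − 1 = 1132. Hence the nonzero zero-divisors number 1132 − 1020 = 112.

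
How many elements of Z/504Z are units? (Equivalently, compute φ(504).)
Z/504Z has φ(504) = 144 units

An element a ∈ Z/504Z is a unit iff gcd(a, 504) = 1, so the number of units is φ(504). φ is multiplicative, with φ(p^e) = p^e − p^(e−1). Factorise 504 = 2^3 · 3^2 · 7. Then
  φ(504) = (2^3 − 2^2) · (3^2 − 3^1) · (7 − 1) = 4 · 6 · 6 = 144.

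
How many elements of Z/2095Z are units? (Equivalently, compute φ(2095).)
An element a ∈ Z/2095Z is a unit iff gcd(a, 2095) = 1, so the number of units is φ(2095). φ is multiplicative, with φ(p^e) = p^e − p^(e−1). Factorise 2095 = 5 · 419. Then
  φ(2095) = (5 − 1) · (419 − 1) = 4 · 418 = 1672.

Final answer: Z/2095Z has φ(2095) = 1672 units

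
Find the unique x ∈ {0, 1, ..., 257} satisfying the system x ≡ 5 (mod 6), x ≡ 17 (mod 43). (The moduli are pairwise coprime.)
x ≡ 17 (mod 258); the representative in [0, 258) is 17

The moduli 6, 43 are pairwise coprime, so by the CRT there is a unique solution mod 6·43 = 258.
Solve by successive substitution. Start with x ≡ 5 (mod 6).
  Combine with x ≡ 17 (mod 43): write x = 5 + 6·t and require 5 + 6·t ≡ 17 (mod 43), i.e. 6·t ≡ 17 − 5 ≡ 12 (mod 43). Since 6^(−1) ≡ 36 (mod 43), t ≡ 36·12 ≡ 2 (mod 43). So x ≡ 5 + 6·2 = 17 (mod 258).
Unique solution in [0, 258): x = 17.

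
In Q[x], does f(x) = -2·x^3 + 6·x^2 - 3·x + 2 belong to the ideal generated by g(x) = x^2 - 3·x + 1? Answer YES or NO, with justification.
NO

In Q[x] the ideal (g) consists of all multiples of g, so f ∈ (g) iff g | f, i.e. iff the remainder of f on division by g is 0. Divide f by g (g is monic, so eliminate the leading term of the running remainder at each step):
  leading term -2·x^3: subtract (-2·x)·g(x) = -2·x^3 + 6·x^2 - 2·x, leaving 2 - x
The remainder r(x) = 2 - x ≠ 0 (and deg r < deg g), so g ∤ f, i.e. f ∉ (g).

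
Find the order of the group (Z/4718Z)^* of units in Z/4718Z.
|(Z/4718Z)^*| = 2016

(Z/4718Z)^* consists of the classes a with gcd(a, 4718) = 1, so its order is φ(4718). φ is multiplicative, with φ(p^e) = p^e − p^(e−1). Factorise 4718 = 2 · 7 · 337. Then
  φ(4718) = (2 − 1) · (7 − 1) · (337 − 1) = 1 · 6 · 336 = 2016.
Thus |(Z/4718Z)^*| = 2016.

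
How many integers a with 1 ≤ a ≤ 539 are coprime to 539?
420

The number of a ∈ {1, ..., 539} with gcd(a, 539) = 1 is by definition Euler's totient φ(539). φ is multiplicative, with φ(p^e) = p^e − p^(e−1). Factorise 539 = 7^2 · 11. Then
  φ(539) = (7^2 − 7^1) · (11 − 1) = 42 · 10 = 420.
So there are 420 such integers.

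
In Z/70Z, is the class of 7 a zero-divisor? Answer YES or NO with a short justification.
gcd(7, 70) = 7 > 1, so 7 is not a unit in Z/70Z. In Z/nZ every nonzero non-unit is a zero-divisor: explicitly, take b = 70/gcd = 10 ≠ 0 (mod 70); then 7·10 = 70 = 1·70, i.e. 7·10 ≡ 0 (mod 70). So 7 is a zero-divisor.

Final answer: YES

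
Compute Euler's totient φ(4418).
φ(4418) = 2162

φ is multiplicative, with φ(p^e) = p^e − p^(e−1). Factorise 4418 = 2 · 47^2. Then
  φ(4418) = (2 − 1) · (47^2 − 47^1) = 1 · 2162 = 2162.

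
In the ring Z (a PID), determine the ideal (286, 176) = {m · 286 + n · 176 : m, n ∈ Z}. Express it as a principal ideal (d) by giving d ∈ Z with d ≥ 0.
(286, 176) = (22); d = 22

In the PID Z, (a, b) is generated by gcd(a, b). Compute gcd(286, 176) with the extended Euclidean algorithm, tracking rows (r, s, t) with s·286 + t·176 = r:
  row A: (286, 1, 0)   [1·286 + 0·176 = 286]
  row B: (176, 0, 1)   [0·286 + 1·176 = 176]
  286 = 1·176 + 110   → row C = row A − 1·row B = (110, 1, −1)   [check: 1·286 − 1·176 = 110]
  176 = 1·110 + 66   → row D = row B − 1·row C = (66, −1, 2)   [check: −1·286 + 2·176 = 66]
  110 = 1·66 + 44   → row E = row C − 1·row D = (44, 2, −3)   [check: 2·286 − 3·176 = 44]
  66 = 1·44 + 22   → row F = row D − 1·row E = (22, −3, 5)   [check: −3·286 + 5·176 = 22]
  44 = 2·22 + 0   → remainder 0, stop. gcd = 22 (last nonzero row F).
So gcd(286, 176) = 22, with Bézout identity −3·286 + 5·176 = 22. Containment (⊇): the Bézout identity exhibits 22 as an element of (286, 176), giving (22) ⊆ (286, 176). Containment (⊆): since 22 | 286 and 22 | 176 (286 = 22·13, 176 = 22·8), every Z-linear combination of 286 and 176 is divisible by 22, so (286, 176) ⊆ (22). Therefore (286, 176) = (22), d = 22.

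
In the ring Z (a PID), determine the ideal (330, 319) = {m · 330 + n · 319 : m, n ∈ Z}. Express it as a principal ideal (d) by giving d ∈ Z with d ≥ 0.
In the PID Z, (a, b) is generated by gcd(a, b). Compute gcd(330, 319) with the extended Euclidean algorithm, tracking rows (r, s, t) with s·330 + t·319 = r:
  row A: (330, 1, 0)   [1·330 + 0·319 = 330]
  row B: (319, 0, 1)   [0·330 + 1·319 = 319]
  330 = 1·319 + 11   → row C = row A − 1·row B = (11, 1, −1)   [check: 1·330 − 1·319 = 11]
  319 = 29·11 + 0   → remainder 0, stop. gcd = 11 (last nonzero row C).
So gcd(330, 319) = 11, with Bézout identity 1·330 − 1·319 = 11. Containment (⊇): the Bézout identity exhibits 11 as an element of (330, 319), giving (11) ⊆ (330, 319). Containment (⊆): since 11 | 330 and 11 | 319 (330 = 11·30, 319 = 11·29), every Z-linear combination of 330 and 319 is divisible by 11, so (330, 319) ⊆ (11). Therefore (330, 319) = (11), d = 11.

Final answer: (330, 319) = (11); d = 11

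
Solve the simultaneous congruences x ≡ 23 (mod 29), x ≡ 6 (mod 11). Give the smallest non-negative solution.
The moduli 29, 11 are pairwise coprime, so by the CRT there is a unique solution mod 29·11 = 319.
Solve by successive substitution. Start with x ≡ 23 (mod 29).
  Combine with x ≡ 6 (mod 11): write x = 23 + 29·t and require 23 + 29·t ≡ 6 (mod 11), i.e. 29·t ≡ 6 − 23 ≡ 5 (mod 11). Since 29^(−1) ≡ 8 (mod 11) (29 ≡ 7 (mod 11)), t ≡ 8·5 ≡ 7 (mod 11). So x ≡ 23 + 29·7 = 226 (mod 319).
Unique solution in [0, 319): x = 226.

Final answer: x ≡ 226 (mod 319); the representative in [0, 319) is 226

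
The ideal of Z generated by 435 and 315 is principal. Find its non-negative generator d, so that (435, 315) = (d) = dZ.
In the PID Z, (a, b) is generated by gcd(a, b). Compute gcd(435, 315) with the extended Euclidean algorithm, tracking rows (r, s, t) with s·435 + t·315 = r:
  row A: (435, 1, 0)   [1·435 + 0·315 = 435]
  row B: (315, 0, 1)   [0·435 + 1·315 = 315]
  435 = 1·315 + 120   → row C = row A − 1·row B = (120, 1, −1)   [check: 1·435 − 1·315 = 120]
  315 = 2·120 + 75   → row D = row B − 2·row C = (75, −2, 3)   [check: −2·435 + 3·315 = 75]
  120 = 1·75 + 45   → row E = row C − 1·row D = (45, 3, −4)   [check: 3·435 − 4·315 = 45]
  75 = 1·45 + 30   → row F = row D − 1·row E = (30, −5, 7)   [check: −5·435 + 7·315 = 30]
  45 = 1·30 + 15   → row G = row E − 1·row F = (15, 8, −11)   [check: 8·435 − 11·315 = 15]
  30 = 2·15 + 0   → remainder 0, stop. gcd = 15 (last nonzero row G).
So gcd(435, 315) = 15, with Bézout identity 8·435 − 11·315 = 15. Containment (⊇): the Bézout identity exhibits 15 as an element of (435, 315), giving (15) ⊆ (435, 315). Containment (⊆): since 15 | 435 and 15 | 315 (435 = 15·29, 315 = 15·21), every Z-linear combination of 435 and 315 is divisible by 15, so (435, 315) ⊆ (15). Therefore (435, 315) = (15), d = 15.

Final answer: (435, 315) = (15); d = 15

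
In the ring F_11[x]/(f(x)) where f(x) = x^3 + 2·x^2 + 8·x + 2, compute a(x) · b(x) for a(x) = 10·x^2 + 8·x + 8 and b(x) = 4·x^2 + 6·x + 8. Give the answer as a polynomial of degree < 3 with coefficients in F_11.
a · b ≡ 3·x^2 + 2·x + 7 (mod f(x))

Multiply as integer polynomials: a · b = 40·x^4 + 92·x^3 + 160·x^2 + 112·x + 64. Reducing coefficients mod 11: a · b ≡ 7·x^4 + 4·x^3 + 6·x^2 + 2·x + 9. Now divide by f(x) = x^3 + 2·x^2 + 8·x + 2 in F_11[x], eliminating the leading term at each step:
  leading term 7·x^4: subtract (7·x)·f(x) = 7·x^4 + 3·x^3 + x^2 + 3·x, leaving x^3 + 5·x^2 + 10·x + 9 (coefficients mod 11)
  leading term x^3: subtract (1)·f(x) = x^3 + 2·x^2 + 8·x + 2, leaving 3·x^2 + 2·x + 7 (coefficients mod 11)
The degree is now < 3, so this is the remainder. Hence a · b ≡ 3·x^2 + 2·x + 7 in F_11[x]/(f).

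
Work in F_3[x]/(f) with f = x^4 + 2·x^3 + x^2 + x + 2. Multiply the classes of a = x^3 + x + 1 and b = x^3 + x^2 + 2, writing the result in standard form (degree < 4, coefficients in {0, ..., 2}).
Multiply as integer polynomials: a · b = x^6 + x^5 + x^4 + 4·x^3 + x^2 + 2·x + 2. Reducing coefficients mod 3: a · b ≡ x^6 + x^5 + x^4 + x^3 + x^2 + 2·x + 2. Now divide by f(x) = x^4 + 2·x^3 + x^2 + x + 2 in F_3[x], eliminating the leading term at each step:
  leading term x^6: subtract (x^2)·f(x) = x^6 + 2·x^5 + x^4 + x^3 + 2·x^2, leaving 2·x^5 + 2·x^2 + 2·x + 2 (coefficients mod 3)
  leading term 2·x^5: subtract (2·x)·f(x) = 2·x^5 + x^4 + 2·x^3 + 2·x^2 + x, leaving 2·x^4 + x^3 + x + 2 (coefficients mod 3)
  leading term 2·x^4: subtract (2)·f(x) = 2·x^4 + x^3 + 2·x^2 + 2·x + 1, leaving x^2 + 2·x + 1 (coefficients mod 3)
The degree is now < 4, so this is the remainder. Hence a · b ≡ x^2 + 2·x + 1 in F_3[x]/(f).

Final answer: a · b ≡ x^2 + 2·x + 1 (mod f(x))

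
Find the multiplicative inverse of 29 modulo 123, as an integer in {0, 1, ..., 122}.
Apply the extended Euclidean algorithm to (123, 29), tracking rows (r, s, t) with s·123 + t·29 = r. Each division r_prev = q·r_cur + r_new produces the new row as (previous row) − q·(current row):
  row A: (123, 1, 0)   [1·123 + 0·29 = 123]
  row B: (29, 0, 1)   [0·123 + 1·29 = 29]
  123 = 4·29 + 7   → row C = row A − 4·row B = (7, 1, −4)   [check: 1·123 − 4·29 = 7]
  29 = 4·7 + 1   → row D = row B − 4·row C = (1, −4, 17)   [check: −4·123 + 17·29 = 1]
  7 = 7·1 + 0   → remainder 0, stop. gcd = 1 (last nonzero row D).
The gcd is 1, so 29 is invertible mod 123. The last nonzero row gives −4·123 + 17·29 = 1, so t = 17. So 29^(−1) ≡ 17 (mod 123). Verify: 29 · 17 = 493 ≡ 1 (mod 123). ✓

Final answer: 29^(−1) ≡ 17 (mod 123)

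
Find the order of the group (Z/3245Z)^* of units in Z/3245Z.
|(Z/3245Z)^*| = 2320

(Z/3245Z)^* consists of the classes a with gcd(a, 3245) = 1, so its order is φ(3245). φ is multiplicative, with φ(p^e) = p^e − p^(e−1). Factorise 3245 = 5 · 11 · 59. Then
  φ(3245) = (5 − 1) · (11 − 1) · (59 − 1) = 4 · 10 · 58 = 2320.
Thus |(Z/3245Z)^*| = 2320.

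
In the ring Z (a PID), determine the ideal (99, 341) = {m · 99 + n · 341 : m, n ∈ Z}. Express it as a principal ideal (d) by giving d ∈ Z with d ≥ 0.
In the PID Z, (a, b) is generated by gcd(a, b). Compute gcd(341, 99) with the extended Euclidean algorithm, tracking rows (r, s, t) with s·341 + t·99 = r:
  row A: (341, 1, 0)   [1·341 + 0·99 = 341]
  row B: (99, 0, 1)   [0·341 + 1·99 = 99]
  341 = 3·99 + 44   → row C = row A − 3·row B = (44, 1, −3)   [check: 1·341 − 3·99 = 44]
  99 = 2·44 + 11   → row D = row B − 2·row C = (11, −2, 7)   [check: −2·341 + 7·99 = 11]
  44 = 4·11 + 0   → remainder 0, stop. gcd = 11 (last nonzero row D).
So gcd(99, 341) = 11, with Bézout identity −2·341 + 7·99 = 11. Containment (⊇): the Bézout identity exhibits 11 as an element of (99, 341), giving (11) ⊆ (99, 341). Containment (⊆): since 11 | 99 and 11 | 341 (99 = 11·9, 341 = 11·31), every Z-linear combination of 99 and 341 is divisible by 11, so (99, 341) ⊆ (11). Therefore (99, 341) = (11), d = 11.

Final answer: (99, 341) = (11); d = 11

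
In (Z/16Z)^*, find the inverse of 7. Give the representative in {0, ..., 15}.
Apply the extended Euclidean algorithm to (16, 7), tracking rows (r, s, t) with s·16 + t·7 = r. Each division r_prev = q·r_cur + r_new produces the new row as (previous row) − q·(current row):
  row A: (16, 1, 0)   [1·16 + 0·7 = 16]
  row B: (7, 0, 1)   [0·16 + 1·7 = 7]
  16 = 2·7 + 2   → row C = row A − 2·row B = (2, 1, −2)   [check: 1·16 − 2·7 = 2]
  7 = 3·2 + 1   → row D = row B − 3·row C = (1, −3, 7)   [check: −3·16 + 7·7 = 1]
  2 = 2·1 + 0   → remainder 0, stop. gcd = 1 (last nonzero row D).
The gcd is 1, so 7 is invertible mod 16. The last nonzero row gives −3·16 + 7·7 = 1, so t = 7. So 7^(−1) ≡ 7 (mod 16). Verify: 7 · 7 = 49 ≡ 1 (mod 16). ✓

Final answer: 7^(−1) ≡ 7 (mod 16)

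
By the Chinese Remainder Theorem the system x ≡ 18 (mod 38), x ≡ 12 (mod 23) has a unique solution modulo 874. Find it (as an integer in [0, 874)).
The moduli 38, 23 are pairwise coprime, so by the CRT there is a unique solution mod 38·23 = 874.
Solve by successive substitution. Start with x ≡ 18 (mod 38).
  Combine with x ≡ 12 (mod 23): write x = 18 + 38·t and require 18 + 38·t ≡ 12 (mod 23), i.e. 38·t ≡ 12 − 18 ≡ 17 (mod 23). Since 38^(−1) ≡ 20 (mod 23) (38 ≡ 15 (mod 23)), t ≡ 20·17 ≡ 18 (mod 23). So x ≡ 18 + 38·18 = 702 (mod 874).
Unique solution in [0, 874): x = 702.

Final answer: x ≡ 702 (mod 874); the representative in [0, 874) is 702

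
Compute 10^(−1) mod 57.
Apply the extended Euclidean algorithm to (57, 10), tracking rows (r, s, t) with s·57 + t·10 = r. Each division r_prev = q·r_cur + r_new produces the new row as (previous row) − q·(current row):
  row A: (57, 1, 0)   [1·57 + 0·10 = 57]
  row B: (10, 0, 1)   [0·57 + 1·10 = 10]
  57 = 5·10 + 7   → row C = row A − 5·row B = (7, 1, −5)   [check: 1·57 − 5·10 = 7]
  10 = 1·7 + 3   → row D = row B − 1·row C = (3, −1, 6)   [check: −1·57 + 6·10 = 3]
  7 = 2·3 + 1   → row E = row C − 2·row D = (1, 3, −17)   [check: 3·57 − 17·10 = 1]
  3 = 3·1 + 0   → remainder 0, stop. gcd = 1 (last nonzero row E).
The gcd is 1, so 10 is invertible mod 57. The last nonzero row gives 3·57 − 17·10 = 1, so t = −17. So 10^(−1) ≡ −17 ≡ 40 (mod 57). Verify: 10 · 40 = 400 ≡ 1 (mod 57). ✓

Final answer: 10^(−1) ≡ 40 (mod 57)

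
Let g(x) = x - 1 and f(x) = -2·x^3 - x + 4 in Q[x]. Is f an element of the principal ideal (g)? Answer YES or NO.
In Q[x] the ideal (g) consists of all multiples of g, so f ∈ (g) iff g | f, i.e. iff the remainder of f on division by g is 0. Divide f by g (g is monic, so eliminate the leading term of the running remainder at each step):
  leading term -2·x^3: subtract (-2·x^2)·g(x) = -2·x^3 + 2·x^2, leaving -2·x^2 - x + 4
  leading term -2·x^2: subtract (-2·x)·g(x) = -2·x^2 + 2·x, leaving 4 - 3·x
  leading term -3·x: subtract (-3)·g(x) = 3 - 3·x, leaving 1
The remainder r(x) = 1 ≠ 0 (and deg r < deg g), so g ∤ f, i.e. f ∉ (g).

Final answer: NO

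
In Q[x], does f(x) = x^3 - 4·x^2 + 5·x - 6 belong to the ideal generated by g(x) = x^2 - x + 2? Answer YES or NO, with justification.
In Q[x] the ideal (g) consists of all multiples of g, so f ∈ (g) iff g | f, i.e. iff the remainder of f on division by g is 0. Divide f by g (g is monic, so eliminate the leading term of the running remainder at each step):
  leading term x^3: subtract (x)·g(x) = x^3 - x^2 + 2·x, leaving -3·x^2 + 3·x - 6
  leading term -3·x^2: subtract (-3)·g(x) = -3·x^2 + 3·x - 6, leaving 0
The remainder is 0, so f(x) = g(x) · h(x) with h(x) = x - 3. Hence g | f, i.e. f ∈ (g).

Final answer: YES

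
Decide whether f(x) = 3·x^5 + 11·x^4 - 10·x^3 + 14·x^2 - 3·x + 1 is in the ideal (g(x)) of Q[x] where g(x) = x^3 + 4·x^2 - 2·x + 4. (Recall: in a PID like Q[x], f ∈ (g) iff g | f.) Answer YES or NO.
In Q[x] the ideal (g) consists of all multiples of g, so f ∈ (g) iff g | f, i.e. iff the remainder of f on division by g is 0. Divide f by g (g is monic, so eliminate the leading term of the running remainder at each step):
  leading term 3·x^5: subtract (3·x^2)·g(x) = 3·x^5 + 12·x^4 - 6·x^3 + 12·x^2, leaving -x^4 - 4·x^3 + 2·x^2 - 3·x + 1
  leading term -x^4: subtract (-x)·g(x) = -x^4 - 4·x^3 + 2·x^2 - 4·x, leaving x + 1
The remainder r(x) = x + 1 ≠ 0 (and deg r < deg g), so g ∤ f, i.e. f ∉ (g).

Final answer: NO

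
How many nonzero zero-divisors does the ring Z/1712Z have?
Z/1712Z has 863 nonzero zero-divisors

In Z/1712Z each nonzero element is either a unit (gcd with 1712 is 1) or a zero-divisor (gcd > 1). The number of units is φ(1712): factorise 1712 = 2^4 · 107, so φ(1712) = (2^4 − 2^3) · (107 − 1) = 8 · 106 = 848. The nonzero elements number 1712 − 1 = 1711. Hence the nonzero zero-divisors number 1711 − 848 = 863.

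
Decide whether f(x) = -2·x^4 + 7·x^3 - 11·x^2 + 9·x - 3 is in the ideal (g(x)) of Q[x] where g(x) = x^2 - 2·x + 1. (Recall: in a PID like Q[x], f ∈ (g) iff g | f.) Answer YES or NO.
In Q[x] the ideal (g) consists of all multiples of g, so f ∈ (g) iff g | f, i.e. iff the remainder of f on division by g is 0. Divide f by g (g is monic, so eliminate the leading term of the running remainder at each step):
  leading term -2·x^4: subtract (-2·x^2)·g(x) = -2·x^4 + 4·x^3 - 2·x^2, leaving 3·x^3 - 9·x^2 + 9·x - 3
  leading term 3·x^3: subtract (3·x)·g(x) = 3·x^3 - 6·x^2 + 3·x, leaving -3·x^2 + 6·x - 3
  leading term -3·x^2: subtract (-3)·g(x) = -3·x^2 + 6·x - 3, leaving 0
The remainder is 0, so f(x) = g(x) · h(x) with h(x) = -2·x^2 + 3·x - 3. Hence g | f, i.e. f ∈ (g).

Final answer: YES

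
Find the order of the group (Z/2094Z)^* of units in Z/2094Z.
(Z/2094Z)^* consists of the classes a with gcd(a, 2094) = 1, so its order is φ(2094). φ is multiplicative, with φ(p^e) = p^e − p^(e−1). Factorise 2094 = 2 · 3 · 349. Then
  φ(2094) = (2 − 1) · (3 − 1) · (349 − 1) = 1 · 2 · 348 = 696.
Thus |(Z/2094Z)^*| = 696.

Final answer: |(Z/2094Z)^*| = 696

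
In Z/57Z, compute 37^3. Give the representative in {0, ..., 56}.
37

Use repeated squaring. Binary(3) = 11. Walk through the bits of the exponent 3 left-to-right: at each bit after the leading one, square the running value, then multiply by 37 if the bit is 1 (always reducing mod 57):
  bit 1 = 1 (leading): start with 37.
  bit 2 = 1: square 37^2 = 1369 ≡ 1; bit is 1, so multiply 1·37 = 37 (mod 57).
Final value: 37^3 ≡ 37 (mod 57).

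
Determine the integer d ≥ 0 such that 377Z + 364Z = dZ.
(377, 364) = (13); d = 13

In the PID Z, (a, b) is generated by gcd(a, b). Compute gcd(377, 364) with the extended Euclidean algorithm, tracking rows (r, s, t) with s·377 + t·364 = r:
  row A: (377, 1, 0)   [1·377 + 0·364 = 377]
  row B: (364, 0, 1)   [0·377 + 1·364 = 364]
  377 = 1·364 + 13   → row C = row A − 1·row B = (13, 1, −1)   [check: 1·377 − 1·364 = 13]
  364 = 28·13 + 0   → remainder 0, stop. gcd = 13 (last nonzero row C).
So gcd(377, 364) = 13, with Bézout identity 1·377 − 1·364 = 13. Containment (⊇): the Bézout identity exhibits 13 as an element of (377, 364), giving (13) ⊆ (377, 364). Containment (⊆): since 13 | 377 and 13 | 364 (377 = 13·29, 364 = 13·28), every Z-linear combination of 377 and 364 is divisible by 13, so (377, 364) ⊆ (13). Therefore (377, 364) = (13), d = 13.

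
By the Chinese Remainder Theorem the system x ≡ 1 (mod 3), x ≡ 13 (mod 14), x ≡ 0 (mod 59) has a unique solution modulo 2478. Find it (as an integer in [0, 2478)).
x ≡ 1357 (mod 2478); the representative in [0, 2478) is 1357

The moduli 3, 14, 59 are pairwise coprime, so by the CRT there is a unique solution mod 3·14·59 = 2478.
Solve by successive substitution. Start with x ≡ 1 (mod 3).
  Combine with x ≡ 13 (mod 14): write x = 1 + 3·t and require 1 + 3·t ≡ 13 (mod 14), i.e. 3·t ≡ 13 − 1 ≡ 12 (mod 14). Since 3^(−1) ≡ 5 (mod 14), t ≡ 5·12 ≡ 4 (mod 14). So x ≡ 1 + 3·4 = 13 (mod 42).
  Combine with x ≡ 0 (mod 59): write x = 13 + 42·t and require 13 + 42·t ≡ 0 (mod 59), i.e. 42·t ≡ 0 − 13 ≡ 46 (mod 59). Since 42^(−1) ≡ 52 (mod 59), t ≡ 52·46 ≡ 32 (mod 59). So x ≡ 13 + 42·32 = 1357 (mod 2478).
Unique solution in [0, 2478): x = 1357.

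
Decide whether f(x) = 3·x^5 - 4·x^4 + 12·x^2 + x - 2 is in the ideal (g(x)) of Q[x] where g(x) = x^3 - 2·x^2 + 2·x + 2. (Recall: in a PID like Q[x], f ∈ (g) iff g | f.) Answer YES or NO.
NO

In Q[x] the ideal (g) consists of all multiples of g, so f ∈ (g) iff g | f, i.e. iff the remainder of f on division by g is 0. Divide f by g (g is monic, so eliminate the leading term of the running remainder at each step):
  leading term 3·x^5: subtract (3·x^2)·g(x) = 3·x^5 - 6·x^4 + 6·x^3 + 6·x^2, leaving 2·x^4 - 6·x^3 + 6·x^2 + x - 2
  leading term 2·x^4: subtract (2·x)·g(x) = 2·x^4 - 4·x^3 + 4·x^2 + 4·x, leaving -2·x^3 + 2·x^2 - 3·x - 2
  leading term -2·x^3: subtract (-2)·g(x) = -2·x^3 + 4·x^2 - 4·x - 4, leaving -2·x^2 + x + 2
The remainder r(x) = -2·x^2 + x + 2 ≠ 0 (and deg r < deg g), so g ∤ f, i.e. f ∉ (g).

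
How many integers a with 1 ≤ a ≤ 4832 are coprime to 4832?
2400

The number of a ∈ {1, ..., 4832} with gcd(a, 4832) = 1 is by definition Euler's totient φ(4832). φ is multiplicative, with φ(p^e) = p^e − p^(e−1). Factorise 4832 = 2^5 · 151. Then
  φ(4832) = (2^5 − 2^4) · (151 − 1) = 16 · 150 = 2400.
So there are 2400 such integers.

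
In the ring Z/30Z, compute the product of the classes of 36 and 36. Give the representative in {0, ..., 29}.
Reduce the factors first: 36 ≡ 6, 36 ≡ 6 (mod 30), so 36 · 36 ≡ 6 · 6 (mod 30). 6 · 6 = 36. Dividing by 30: 36 = 1·30 + 6. So (36 · 36) mod 30 = 6.

Final answer: 6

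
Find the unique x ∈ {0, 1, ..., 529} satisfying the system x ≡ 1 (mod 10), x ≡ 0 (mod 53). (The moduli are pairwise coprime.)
x ≡ 371 (mod 530); the representative in [0, 530) is 371

The moduli 10, 53 are pairwise coprime, so by the CRT there is a unique solution mod 10·53 = 530.
Solve by successive substitution. Start with x ≡ 1 (mod 10).
  Combine with x ≡ 0 (mod 53): write x = 1 + 10·t and require 1 + 10·t ≡ 0 (mod 53), i.e. 10·t ≡ 0 − 1 ≡ 52 (mod 53). Since 10^(−1) ≡ 16 (mod 53), t ≡ 16·52 ≡ 37 (mod 53). So x ≡ 1 + 10·37 = 371 (mod 530).
Unique solution in [0, 530): x = 371.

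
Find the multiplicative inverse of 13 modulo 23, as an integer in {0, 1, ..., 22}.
Apply the extended Euclidean algorithm to (23, 13), tracking rows (r, s, t) with s·23 + t·13 = r. Each division r_prev = q·r_cur + r_new produces the new row as (previous row) − q·(current row):
  row A: (23, 1, 0)   [1·23 + 0·13 = 23]
  row B: (13, 0, 1)   [0·23 + 1·13 = 13]
  23 = 1·13 + 10   → row C = row A − 1·row B = (10, 1, −1)   [check: 1·23 − 1·13 = 10]
  13 = 1·10 + 3   → row D = row B − 1·row C = (3, −1, 2)   [check: −1·23 + 2·13 = 3]
  10 = 3·3 + 1   → row E = row C − 3·row D = (1, 4, −7)   [check: 4·23 − 7·13 = 1]
  3 = 3·1 + 0   → remainder 0, stop. gcd = 1 (last nonzero row E).
The gcd is 1, so 13 is invertible mod 23. The last nonzero row gives 4·23 − 7·13 = 1, so t = −7. So 13^(−1) ≡ −7 ≡ 16 (mod 23). Verify: 13 · 16 = 208 ≡ 1 (mod 23). ✓

Final answer: 13^(−1) ≡ 16 (mod 23)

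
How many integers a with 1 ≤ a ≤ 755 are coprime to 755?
600

The number of a ∈ {1, ..., 755} with gcd(a, 755) = 1 is by definition Euler's totient φ(755). φ is multiplicative, with φ(p^e) = p^e − p^(e−1). Factorise 755 = 5 · 151. Then
  φ(755) = (5 − 1) · (151 − 1) = 4 · 150 = 600.
So there are 600 such integers.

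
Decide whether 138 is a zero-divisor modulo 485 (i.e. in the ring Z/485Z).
NO

gcd(138, 485) = 1, so 138 is a unit in Z/485Z (it has a multiplicative inverse). A unit cannot be a zero-divisor: if 138·b ≡ 0 then multiplying both sides by 138^(−1) gives b ≡ 0. So 138 is not a zero-divisor.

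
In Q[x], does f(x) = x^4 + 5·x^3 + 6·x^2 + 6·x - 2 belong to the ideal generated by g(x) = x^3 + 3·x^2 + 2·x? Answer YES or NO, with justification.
NO

In Q[x] the ideal (g) consists of all multiples of g, so f ∈ (g) iff g | f, i.e. iff the remainder of f on division by g is 0. Divide f by g (g is monic, so eliminate the leading term of the running remainder at each step):
  leading term x^4: subtract (x)·g(x) = x^4 + 3·x^3 + 2·x^2, leaving 2·x^3 + 4·x^2 + 6·x - 2
  leading term 2·x^3: subtract (2)·g(x) = 2·x^3 + 6·x^2 + 4·x, leaving -2·x^2 + 2·x - 2
The remainder r(x) = -2·x^2 + 2·x - 2 ≠ 0 (and deg r < deg g), so g ∤ f, i.e. f ∉ (g).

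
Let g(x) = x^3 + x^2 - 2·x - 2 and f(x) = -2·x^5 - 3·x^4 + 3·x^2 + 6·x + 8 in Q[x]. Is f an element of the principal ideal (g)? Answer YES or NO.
NO

In Q[x] the ideal (g) consists of all multiples of g, so f ∈ (g) iff g | f, i.e. iff the remainder of f on division by g is 0. Divide f by g (g is monic, so eliminate the leading term of the running remainder at each step):
  leading term -2·x^5: subtract (-2·x^2)·g(x) = -2·x^5 - 2·x^4 + 4·x^3 + 4·x^2, leaving -x^4 - 4·x^3 - x^2 + 6·x + 8
  leading term -x^4: subtract (-x)·g(x) = -x^4 - x^3 + 2·x^2 + 2·x, leaving -3·x^3 - 3·x^2 + 4·x + 8
  leading term -3·x^3: subtract (-3)·g(x) = -3·x^3 - 3·x^2 + 6·x + 6, leaving 2 - 2·x
The remainder r(x) = 2 - 2·x ≠ 0 (and deg r < deg g), so g ∤ f, i.e. f ∉ (g).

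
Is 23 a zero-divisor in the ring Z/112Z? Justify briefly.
gcd(23, 112) = 1, so 23 is a unit in Z/112Z (it has a multiplicative inverse). A unit cannot be a zero-divisor: if 23·b ≡ 0 then multiplying both sides by 23^(−1) gives b ≡ 0. So 23 is not a zero-divisor.

Final answer: NO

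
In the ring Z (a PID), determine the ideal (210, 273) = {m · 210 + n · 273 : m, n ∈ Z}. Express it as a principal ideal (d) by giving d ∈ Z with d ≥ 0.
(210, 273) = (21); d = 21

In the PID Z, (a, b) is generated by gcd(a, b). Compute gcd(273, 210) with the extended Euclidean algorithm, tracking rows (r, s, t) with s·273 + t·210 = r:
  row A: (273, 1, 0)   [1·273 + 0·210 = 273]
  row B: (210, 0, 1)   [0·273 + 1·210 = 210]
  273 = 1·210 + 63   → row C = row A − 1·row B = (63, 1, −1)   [check: 1·273 − 1·210 = 63]
  210 = 3·63 + 21   → row D = row B − 3·row C = (21, −3, 4)   [check: −3·273 + 4·210 = 21]
  63 = 3·21 + 0   → remainder 0, stop. gcd = 21 (last nonzero row D).
So gcd(210, 273) = 21, with Bézout identity −3·273 + 4·210 = 21. Containment (⊇): the Bézout identity exhibits 21 as an element of (210, 273), giving (21) ⊆ (210, 273). Containment (⊆): since 21 | 210 and 21 | 273 (210 = 21·10, 273 = 21·13), every Z-linear combination of 210 and 273 is divisible by 21, so (210, 273) ⊆ (21). Therefore (210, 273) = (21), d = 21.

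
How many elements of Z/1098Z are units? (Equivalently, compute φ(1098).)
An element a ∈ Z/1098Z is a unit iff gcd(a, 1098) = 1, so the number of units is φ(1098). φ is multiplicative, with φ(p^e) = p^e − p^(e−1). Factorise 1098 = 2 · 3^2 · 61. Then
  φ(1098) = (2 − 1) · (3^2 − 3^1) · (61 − 1) = 1 · 6 · 60 = 360.

Final answer: Z/1098Z has φ(1098) = 360 units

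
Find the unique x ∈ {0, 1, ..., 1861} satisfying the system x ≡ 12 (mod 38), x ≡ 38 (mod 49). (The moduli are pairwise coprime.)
The moduli 38, 49 are pairwise coprime, so by the CRT there is a unique solution mod 38·49 = 1862.
Solve by successive substitution. Start with x ≡ 12 (mod 38).
  Combine with x ≡ 38 (mod 49): write x = 12 + 38·t and require 12 + 38·t ≡ 38 (mod 49), i.e. 38·t ≡ 38 − 12 ≡ 26 (mod 49). Since 38^(−1) ≡ 40 (mod 49), t ≡ 40·26 ≡ 11 (mod 49). So x ≡ 12 + 38·11 = 430 (mod 1862).
Unique solution in [0, 1862): x = 430.

Final answer: x ≡ 430 (mod 1862); the representative in [0, 1862) is 430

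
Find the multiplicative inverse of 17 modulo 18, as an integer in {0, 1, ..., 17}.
Apply the extended Euclidean algorithm to (18, 17), tracking rows (r, s, t) with s·18 + t·17 = r. Each division r_prev = q·r_cur + r_new produces the new row as (previous row) − q·(current row):
  row A: (18, 1, 0)   [1·18 + 0·17 = 18]
  row B: (17, 0, 1)   [0·18 + 1·17 = 17]
  18 = 1·17 + 1   → row C = row A − 1·row B = (1, 1, −1)   [check: 1·18 − 1·17 = 1]
  17 = 17·1 + 0   → remainder 0, stop. gcd = 1 (last nonzero row C).
The gcd is 1, so 17 is invertible mod 18. The last nonzero row gives 1·18 − 1·17 = 1, so t = −1. So 17^(−1) ≡ −1 ≡ 17 (mod 18). Verify: 17 · 17 = 289 ≡ 1 (mod 18). ✓

Final answer: 17^(−1) ≡ 17 (mod 18)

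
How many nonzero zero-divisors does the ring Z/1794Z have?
In Z/1794Z each nonzero element is either a unit (gcd with 1794 is 1) or a zero-divisor (gcd > 1). The number of units is φ(1794): factorise 1794 = 2 · 3 · 13 · 23, so φ(1794) = (2 − 1) · (3 − 1) · (13 − 1) · (23 − 1) = 1 · 2 · 12 · 22 = 528. The nonzero elements number 1794 − 1 = 1793. Hence the nonzero zero-divisors number 1793 − 528 = 1265.

Final answer: Z/1794Z has 1265 nonzero zero-divisors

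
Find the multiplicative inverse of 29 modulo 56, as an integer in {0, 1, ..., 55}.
29^(−1) ≡ 29 (mod 56)

Apply the extended Euclidean algorithm to (56, 29), tracking rows (r, s, t) with s·56 + t·29 = r. Each division r_prev = q·r_cur + r_new produces the new row as (previous row) − q·(current row):
  row A: (56, 1, 0)   [1·56 + 0·29 = 56]
  row B: (29, 0, 1)   [0·56 + 1·29 = 29]
  56 = 1·29 + 27   → row C = row A − 1·row B = (27, 1, −1)   [check: 1·56 − 1·29 = 27]
  29 = 1·27 + 2   → row D = row B − 1·row C = (2, −1, 2)   [check: −1·56 + 2·29 = 2]
  27 = 13·2 + 1   → row E = row C − 13·row D = (1, 14, −27)   [check: 14·56 − 27·29 = 1]
  2 = 2·1 + 0   → remainder 0, stop. gcd = 1 (last nonzero row E).
The gcd is 1, so 29 is invertible mod 56. The last nonzero row gives 14·56 − 27·29 = 1, so t = −27. So 29^(−1) ≡ −27 ≡ 29 (mod 56). Verify: 29 · 29 = 841 ≡ 1 (mod 56). ✓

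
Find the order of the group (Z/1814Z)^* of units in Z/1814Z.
(Z/1814Z)^* consists of the classes a with gcd(a, 1814) = 1, so its order is φ(1814). φ is multiplicative, with φ(p^e) = p^e − p^(e−1). Factorise 1814 = 2 · 907. Then
  φ(1814) = (2 − 1) · (907 − 1) = 1 · 906 = 906.
Thus |(Z/1814Z)^*| = 906.

Final answer: |(Z/1814Z)^*| = 906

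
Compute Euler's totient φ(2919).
φ(2919) = 1656

φ is multiplicative, with φ(p^e) = p^e − p^(e−1). Factorise 2919 = 3 · 7 · 139. Then
  φ(2919) = (3 − 1) · (7 − 1) · (139 − 1) = 2 · 6 · 138 = 1656.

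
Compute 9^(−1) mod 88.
9^(−1) ≡ 49 (mod 88)

Apply the extended Euclidean algorithm to (88, 9), tracking rows (r, s, t) with s·88 + t·9 = r. Each division r_prev = q·r_cur + r_new produces the new row as (previous row) − q·(current row):
  row A: (88, 1, 0)   [1·88 + 0·9 = 88]
  row B: (9, 0, 1)   [0·88 + 1·9 = 9]
  88 = 9·9 + 7   → row C = row A − 9·row B = (7, 1, −9)   [check: 1·88 − 9·9 = 7]
  9 = 1·7 + 2   → row D = row B − 1·row C = (2, −1, 10)   [check: −1·88 + 10·9 = 2]
  7 = 3·2 + 1   → row E = row C − 3·row D = (1, 4, −39)   [check: 4·88 − 39·9 = 1]
  2 = 2·1 + 0   → remainder 0, stop. gcd = 1 (last nonzero row E).
The gcd is 1, so 9 is invertible mod 88. The last nonzero row gives 4·88 − 39·9 = 1, so t = −39. So 9^(−1) ≡ −39 ≡ 49 (mod 88). Verify: 9 · 49 = 441 ≡ 1 (mod 88). ✓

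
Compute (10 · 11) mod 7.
5

Reduce the factors first: 10 ≡ 3, 11 ≡ 4 (mod 7), so 10 · 11 ≡ 3 · 4 (mod 7). 3 · 4 = 12. Dividing by 7: 12 = 1·7 + 5. So (10 · 11) mod 7 = 5.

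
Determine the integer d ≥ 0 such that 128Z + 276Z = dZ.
In the PID Z, (a, b) is generated by gcd(a, b). Compute gcd(276, 128) with the extended Euclidean algorithm, tracking rows (r, s, t) with s·276 + t·128 = r:
  row A: (276, 1, 0)   [1·276 + 0·128 = 276]
  row B: (128, 0, 1)   [0·276 + 1·128 = 128]
  276 = 2·128 + 20   → row C = row A − 2·row B = (20, 1, −2)   [check: 1·276 − 2·128 = 20]
  128 = 6·20 + 8   → row D = row B − 6·row C = (8, −6, 13)   [check: −6·276 + 13·128 = 8]
  20 = 2·8 + 4   → row E = row C − 2·row D = (4, 13, −28)   [check: 13·276 − 28·128 = 4]
  8 = 2·4 + 0   → remainder 0, stop. gcd = 4 (last nonzero row E).
So gcd(128, 276) = 4, with Bézout identity 13·276 − 28·128 = 4. Containment (⊇): the Bézout identity exhibits 4 as an element of (128, 276), giving (4) ⊆ (128, 276). Containment (⊆): since 4 | 128 and 4 | 276 (128 = 4·32, 276 = 4·69), every Z-linear combination of 128 and 276 is divisible by 4, so (128, 276) ⊆ (4). Therefore (128, 276) = (4), d = 4.

Final answer: (128, 276) = (4); d = 4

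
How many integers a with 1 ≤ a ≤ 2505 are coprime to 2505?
1328

The number of a ∈ {1, ..., 2505} with gcd(a, 2505) = 1 is by definition Euler's totient φ(2505). φ is multiplicative, with φ(p^e) = p^e − p^(e−1). Factorise 2505 = 3 · 5 · 167. Then
  φ(2505) = (3 − 1) · (5 − 1) · (167 − 1) = 2 · 4 · 166 = 1328.
So there are 1328 such integers.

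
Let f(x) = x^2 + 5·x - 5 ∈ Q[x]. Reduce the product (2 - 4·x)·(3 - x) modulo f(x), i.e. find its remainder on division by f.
a · b ≡ 26 - 34·x (mod f(x))

First multiply in Q[x] without reducing: a · b = 4·x^2 - 14·x + 6. Now divide by f(x) = x^2 + 5·x - 5, eliminating the leading term at each step:
  leading term 4·x^2: subtract (4)·f(x) = 4·x^2 + 20·x - 20, leaving 26 - 34·x
The degree is now < 2, so this is the remainder. Hence a · b ≡ 26 - 34·x in Q[x]/(f).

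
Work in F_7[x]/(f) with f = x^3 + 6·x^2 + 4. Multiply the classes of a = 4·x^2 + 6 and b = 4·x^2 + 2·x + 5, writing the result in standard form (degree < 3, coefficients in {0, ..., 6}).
a · b ≡ 5·x^2 + 4·x + 4 (mod f(x))

Multiply as integer polynomials: a · b = 16·x^4 + 8·x^3 + 44·x^2 + 12·x + 30. Reducing coefficients mod 7: a · b ≡ 2·x^4 + x^3 + 2·x^2 + 5·x + 2. Now divide by f(x) = x^3 + 6·x^2 + 4 in F_7[x], eliminating the leading term at each step:
  leading term 2·x^4: subtract (2·x)·f(x) = 2·x^4 + 5·x^3 + x, leaving 3·x^3 + 2·x^2 + 4·x + 2 (coefficients mod 7)
  leading term 3·x^3: subtract (3)·f(x) = 3·x^3 + 4·x^2 + 5, leaving 5·x^2 + 4·x + 4 (coefficients mod 7)
The degree is now < 3, so this is the remainder. Hence a · b ≡ 5·x^2 + 4·x + 4 in F_7[x]/(f).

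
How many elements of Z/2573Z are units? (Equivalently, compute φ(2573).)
Z/2573Z has φ(2573) = 2460 units

An element a ∈ Z/2573Z is a unit iff gcd(a, 2573) = 1, so the number of units is φ(2573). φ is multiplicative, with φ(p^e) = p^e − p^(e−1). Factorise 2573 = 31 · 83. Then
  φ(2573) = (31 − 1) · (83 − 1) = 30 · 82 = 2460.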